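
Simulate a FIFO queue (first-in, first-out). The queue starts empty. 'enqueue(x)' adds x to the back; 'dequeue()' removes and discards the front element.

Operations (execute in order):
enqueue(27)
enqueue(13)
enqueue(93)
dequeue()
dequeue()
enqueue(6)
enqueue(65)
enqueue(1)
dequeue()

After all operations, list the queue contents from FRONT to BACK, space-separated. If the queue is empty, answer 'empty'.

enqueue(27): [27]
enqueue(13): [27, 13]
enqueue(93): [27, 13, 93]
dequeue(): [13, 93]
dequeue(): [93]
enqueue(6): [93, 6]
enqueue(65): [93, 6, 65]
enqueue(1): [93, 6, 65, 1]
dequeue(): [6, 65, 1]

Answer: 6 65 1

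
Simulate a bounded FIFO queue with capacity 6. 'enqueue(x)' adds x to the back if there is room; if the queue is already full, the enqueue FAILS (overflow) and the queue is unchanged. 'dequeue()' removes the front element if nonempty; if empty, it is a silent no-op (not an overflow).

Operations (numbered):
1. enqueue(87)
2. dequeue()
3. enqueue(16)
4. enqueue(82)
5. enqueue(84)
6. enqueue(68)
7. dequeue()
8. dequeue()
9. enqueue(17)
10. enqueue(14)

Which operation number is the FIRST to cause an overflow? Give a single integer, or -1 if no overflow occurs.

1. enqueue(87): size=1
2. dequeue(): size=0
3. enqueue(16): size=1
4. enqueue(82): size=2
5. enqueue(84): size=3
6. enqueue(68): size=4
7. dequeue(): size=3
8. dequeue(): size=2
9. enqueue(17): size=3
10. enqueue(14): size=4

Answer: -1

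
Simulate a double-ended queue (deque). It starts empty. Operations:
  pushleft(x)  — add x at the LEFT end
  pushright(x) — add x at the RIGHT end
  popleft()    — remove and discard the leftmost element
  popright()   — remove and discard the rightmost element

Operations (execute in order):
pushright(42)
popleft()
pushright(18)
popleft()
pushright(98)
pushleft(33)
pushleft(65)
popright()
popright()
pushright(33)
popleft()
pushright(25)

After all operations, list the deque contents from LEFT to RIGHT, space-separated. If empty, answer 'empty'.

Answer: 33 25

Derivation:
pushright(42): [42]
popleft(): []
pushright(18): [18]
popleft(): []
pushright(98): [98]
pushleft(33): [33, 98]
pushleft(65): [65, 33, 98]
popright(): [65, 33]
popright(): [65]
pushright(33): [65, 33]
popleft(): [33]
pushright(25): [33, 25]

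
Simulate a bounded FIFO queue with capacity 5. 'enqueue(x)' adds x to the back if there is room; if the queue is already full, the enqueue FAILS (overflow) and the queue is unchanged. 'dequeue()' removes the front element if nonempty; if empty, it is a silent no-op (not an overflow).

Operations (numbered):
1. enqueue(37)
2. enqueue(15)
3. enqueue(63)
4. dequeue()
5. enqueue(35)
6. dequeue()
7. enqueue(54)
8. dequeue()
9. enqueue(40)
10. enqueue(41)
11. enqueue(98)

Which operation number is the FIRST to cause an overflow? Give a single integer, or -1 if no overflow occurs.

Answer: -1

Derivation:
1. enqueue(37): size=1
2. enqueue(15): size=2
3. enqueue(63): size=3
4. dequeue(): size=2
5. enqueue(35): size=3
6. dequeue(): size=2
7. enqueue(54): size=3
8. dequeue(): size=2
9. enqueue(40): size=3
10. enqueue(41): size=4
11. enqueue(98): size=5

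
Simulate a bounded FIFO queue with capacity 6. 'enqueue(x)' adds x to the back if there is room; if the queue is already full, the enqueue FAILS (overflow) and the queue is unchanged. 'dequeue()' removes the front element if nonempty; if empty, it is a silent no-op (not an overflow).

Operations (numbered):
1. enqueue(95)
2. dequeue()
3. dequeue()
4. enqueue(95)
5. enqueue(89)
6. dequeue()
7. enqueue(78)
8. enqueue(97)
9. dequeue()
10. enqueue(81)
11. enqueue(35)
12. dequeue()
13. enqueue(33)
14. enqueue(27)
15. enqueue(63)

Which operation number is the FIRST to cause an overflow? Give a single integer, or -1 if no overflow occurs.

1. enqueue(95): size=1
2. dequeue(): size=0
3. dequeue(): empty, no-op, size=0
4. enqueue(95): size=1
5. enqueue(89): size=2
6. dequeue(): size=1
7. enqueue(78): size=2
8. enqueue(97): size=3
9. dequeue(): size=2
10. enqueue(81): size=3
11. enqueue(35): size=4
12. dequeue(): size=3
13. enqueue(33): size=4
14. enqueue(27): size=5
15. enqueue(63): size=6

Answer: -1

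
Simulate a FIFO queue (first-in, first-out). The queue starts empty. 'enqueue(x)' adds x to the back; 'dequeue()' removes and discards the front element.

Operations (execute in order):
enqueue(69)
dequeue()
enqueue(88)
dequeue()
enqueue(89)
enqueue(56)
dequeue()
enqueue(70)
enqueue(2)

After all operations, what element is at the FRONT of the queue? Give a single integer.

enqueue(69): queue = [69]
dequeue(): queue = []
enqueue(88): queue = [88]
dequeue(): queue = []
enqueue(89): queue = [89]
enqueue(56): queue = [89, 56]
dequeue(): queue = [56]
enqueue(70): queue = [56, 70]
enqueue(2): queue = [56, 70, 2]

Answer: 56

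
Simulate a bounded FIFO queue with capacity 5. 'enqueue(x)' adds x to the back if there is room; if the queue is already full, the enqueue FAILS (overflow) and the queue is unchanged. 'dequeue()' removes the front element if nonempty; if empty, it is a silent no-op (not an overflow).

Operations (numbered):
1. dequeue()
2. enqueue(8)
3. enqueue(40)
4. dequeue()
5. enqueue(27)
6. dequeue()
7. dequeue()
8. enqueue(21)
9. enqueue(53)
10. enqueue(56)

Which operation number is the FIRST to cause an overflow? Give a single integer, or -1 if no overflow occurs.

Answer: -1

Derivation:
1. dequeue(): empty, no-op, size=0
2. enqueue(8): size=1
3. enqueue(40): size=2
4. dequeue(): size=1
5. enqueue(27): size=2
6. dequeue(): size=1
7. dequeue(): size=0
8. enqueue(21): size=1
9. enqueue(53): size=2
10. enqueue(56): size=3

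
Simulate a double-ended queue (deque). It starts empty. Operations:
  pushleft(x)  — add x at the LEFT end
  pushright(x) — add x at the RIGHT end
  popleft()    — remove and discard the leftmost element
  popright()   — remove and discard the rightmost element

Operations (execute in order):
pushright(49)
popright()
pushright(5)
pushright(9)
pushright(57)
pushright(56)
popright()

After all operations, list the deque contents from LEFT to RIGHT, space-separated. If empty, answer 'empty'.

pushright(49): [49]
popright(): []
pushright(5): [5]
pushright(9): [5, 9]
pushright(57): [5, 9, 57]
pushright(56): [5, 9, 57, 56]
popright(): [5, 9, 57]

Answer: 5 9 57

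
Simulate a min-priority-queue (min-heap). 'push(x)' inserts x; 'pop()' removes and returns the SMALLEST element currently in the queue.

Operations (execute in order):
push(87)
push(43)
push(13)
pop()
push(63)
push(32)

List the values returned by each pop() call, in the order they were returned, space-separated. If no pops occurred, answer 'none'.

push(87): heap contents = [87]
push(43): heap contents = [43, 87]
push(13): heap contents = [13, 43, 87]
pop() → 13: heap contents = [43, 87]
push(63): heap contents = [43, 63, 87]
push(32): heap contents = [32, 43, 63, 87]

Answer: 13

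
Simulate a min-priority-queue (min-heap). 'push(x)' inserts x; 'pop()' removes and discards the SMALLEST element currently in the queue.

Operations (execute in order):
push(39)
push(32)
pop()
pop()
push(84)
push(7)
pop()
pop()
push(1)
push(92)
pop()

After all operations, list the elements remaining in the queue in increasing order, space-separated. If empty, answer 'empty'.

Answer: 92

Derivation:
push(39): heap contents = [39]
push(32): heap contents = [32, 39]
pop() → 32: heap contents = [39]
pop() → 39: heap contents = []
push(84): heap contents = [84]
push(7): heap contents = [7, 84]
pop() → 7: heap contents = [84]
pop() → 84: heap contents = []
push(1): heap contents = [1]
push(92): heap contents = [1, 92]
pop() → 1: heap contents = [92]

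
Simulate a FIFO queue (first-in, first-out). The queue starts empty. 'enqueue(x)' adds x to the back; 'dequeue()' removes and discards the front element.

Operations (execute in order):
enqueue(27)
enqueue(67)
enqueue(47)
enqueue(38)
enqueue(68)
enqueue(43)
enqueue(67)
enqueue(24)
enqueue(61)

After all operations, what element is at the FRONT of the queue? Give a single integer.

enqueue(27): queue = [27]
enqueue(67): queue = [27, 67]
enqueue(47): queue = [27, 67, 47]
enqueue(38): queue = [27, 67, 47, 38]
enqueue(68): queue = [27, 67, 47, 38, 68]
enqueue(43): queue = [27, 67, 47, 38, 68, 43]
enqueue(67): queue = [27, 67, 47, 38, 68, 43, 67]
enqueue(24): queue = [27, 67, 47, 38, 68, 43, 67, 24]
enqueue(61): queue = [27, 67, 47, 38, 68, 43, 67, 24, 61]

Answer: 27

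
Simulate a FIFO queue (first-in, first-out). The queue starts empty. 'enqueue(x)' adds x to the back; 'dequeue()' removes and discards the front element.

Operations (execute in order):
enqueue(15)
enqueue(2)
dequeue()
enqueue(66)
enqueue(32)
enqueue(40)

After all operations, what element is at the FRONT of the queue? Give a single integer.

Answer: 2

Derivation:
enqueue(15): queue = [15]
enqueue(2): queue = [15, 2]
dequeue(): queue = [2]
enqueue(66): queue = [2, 66]
enqueue(32): queue = [2, 66, 32]
enqueue(40): queue = [2, 66, 32, 40]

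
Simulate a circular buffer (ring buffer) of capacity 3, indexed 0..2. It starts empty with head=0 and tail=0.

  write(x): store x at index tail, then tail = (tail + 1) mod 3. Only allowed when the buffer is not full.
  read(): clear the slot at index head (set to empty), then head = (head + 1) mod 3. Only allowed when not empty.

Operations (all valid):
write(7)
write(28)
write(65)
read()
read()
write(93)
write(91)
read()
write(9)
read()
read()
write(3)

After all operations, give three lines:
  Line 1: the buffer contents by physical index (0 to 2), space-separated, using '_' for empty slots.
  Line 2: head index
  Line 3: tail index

write(7): buf=[7 _ _], head=0, tail=1, size=1
write(28): buf=[7 28 _], head=0, tail=2, size=2
write(65): buf=[7 28 65], head=0, tail=0, size=3
read(): buf=[_ 28 65], head=1, tail=0, size=2
read(): buf=[_ _ 65], head=2, tail=0, size=1
write(93): buf=[93 _ 65], head=2, tail=1, size=2
write(91): buf=[93 91 65], head=2, tail=2, size=3
read(): buf=[93 91 _], head=0, tail=2, size=2
write(9): buf=[93 91 9], head=0, tail=0, size=3
read(): buf=[_ 91 9], head=1, tail=0, size=2
read(): buf=[_ _ 9], head=2, tail=0, size=1
write(3): buf=[3 _ 9], head=2, tail=1, size=2

Answer: 3 _ 9
2
1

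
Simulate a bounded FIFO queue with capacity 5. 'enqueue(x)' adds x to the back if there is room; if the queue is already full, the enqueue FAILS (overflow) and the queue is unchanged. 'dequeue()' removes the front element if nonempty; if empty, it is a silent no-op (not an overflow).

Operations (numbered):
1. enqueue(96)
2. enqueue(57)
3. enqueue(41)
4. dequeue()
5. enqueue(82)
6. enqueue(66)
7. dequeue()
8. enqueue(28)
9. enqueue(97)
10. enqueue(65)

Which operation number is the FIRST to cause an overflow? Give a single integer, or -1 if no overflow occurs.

Answer: 10

Derivation:
1. enqueue(96): size=1
2. enqueue(57): size=2
3. enqueue(41): size=3
4. dequeue(): size=2
5. enqueue(82): size=3
6. enqueue(66): size=4
7. dequeue(): size=3
8. enqueue(28): size=4
9. enqueue(97): size=5
10. enqueue(65): size=5=cap → OVERFLOW (fail)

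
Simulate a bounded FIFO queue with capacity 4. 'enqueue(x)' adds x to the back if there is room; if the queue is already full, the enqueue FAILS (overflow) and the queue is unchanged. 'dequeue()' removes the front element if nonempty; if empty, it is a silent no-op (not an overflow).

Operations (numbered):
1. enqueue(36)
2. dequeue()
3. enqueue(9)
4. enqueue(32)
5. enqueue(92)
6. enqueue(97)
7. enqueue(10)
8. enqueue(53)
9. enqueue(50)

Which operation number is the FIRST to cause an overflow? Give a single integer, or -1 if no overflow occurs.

Answer: 7

Derivation:
1. enqueue(36): size=1
2. dequeue(): size=0
3. enqueue(9): size=1
4. enqueue(32): size=2
5. enqueue(92): size=3
6. enqueue(97): size=4
7. enqueue(10): size=4=cap → OVERFLOW (fail)
8. enqueue(53): size=4=cap → OVERFLOW (fail)
9. enqueue(50): size=4=cap → OVERFLOW (fail)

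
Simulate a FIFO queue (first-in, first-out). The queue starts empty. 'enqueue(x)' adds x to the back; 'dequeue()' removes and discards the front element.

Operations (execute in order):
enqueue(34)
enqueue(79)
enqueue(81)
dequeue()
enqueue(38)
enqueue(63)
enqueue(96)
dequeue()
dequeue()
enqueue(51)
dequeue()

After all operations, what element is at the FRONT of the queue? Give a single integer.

enqueue(34): queue = [34]
enqueue(79): queue = [34, 79]
enqueue(81): queue = [34, 79, 81]
dequeue(): queue = [79, 81]
enqueue(38): queue = [79, 81, 38]
enqueue(63): queue = [79, 81, 38, 63]
enqueue(96): queue = [79, 81, 38, 63, 96]
dequeue(): queue = [81, 38, 63, 96]
dequeue(): queue = [38, 63, 96]
enqueue(51): queue = [38, 63, 96, 51]
dequeue(): queue = [63, 96, 51]

Answer: 63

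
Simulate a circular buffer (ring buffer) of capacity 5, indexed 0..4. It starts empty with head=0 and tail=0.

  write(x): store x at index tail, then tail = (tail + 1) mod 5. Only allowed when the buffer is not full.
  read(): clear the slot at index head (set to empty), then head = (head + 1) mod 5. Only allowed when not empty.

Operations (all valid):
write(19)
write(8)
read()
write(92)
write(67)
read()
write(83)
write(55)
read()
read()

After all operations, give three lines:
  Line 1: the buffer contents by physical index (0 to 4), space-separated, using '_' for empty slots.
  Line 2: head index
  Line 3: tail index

write(19): buf=[19 _ _ _ _], head=0, tail=1, size=1
write(8): buf=[19 8 _ _ _], head=0, tail=2, size=2
read(): buf=[_ 8 _ _ _], head=1, tail=2, size=1
write(92): buf=[_ 8 92 _ _], head=1, tail=3, size=2
write(67): buf=[_ 8 92 67 _], head=1, tail=4, size=3
read(): buf=[_ _ 92 67 _], head=2, tail=4, size=2
write(83): buf=[_ _ 92 67 83], head=2, tail=0, size=3
write(55): buf=[55 _ 92 67 83], head=2, tail=1, size=4
read(): buf=[55 _ _ 67 83], head=3, tail=1, size=3
read(): buf=[55 _ _ _ 83], head=4, tail=1, size=2

Answer: 55 _ _ _ 83
4
1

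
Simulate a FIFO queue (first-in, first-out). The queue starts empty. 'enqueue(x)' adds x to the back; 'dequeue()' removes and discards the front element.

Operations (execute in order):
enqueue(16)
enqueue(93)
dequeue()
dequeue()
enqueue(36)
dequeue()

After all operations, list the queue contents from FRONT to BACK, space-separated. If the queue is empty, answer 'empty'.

enqueue(16): [16]
enqueue(93): [16, 93]
dequeue(): [93]
dequeue(): []
enqueue(36): [36]
dequeue(): []

Answer: empty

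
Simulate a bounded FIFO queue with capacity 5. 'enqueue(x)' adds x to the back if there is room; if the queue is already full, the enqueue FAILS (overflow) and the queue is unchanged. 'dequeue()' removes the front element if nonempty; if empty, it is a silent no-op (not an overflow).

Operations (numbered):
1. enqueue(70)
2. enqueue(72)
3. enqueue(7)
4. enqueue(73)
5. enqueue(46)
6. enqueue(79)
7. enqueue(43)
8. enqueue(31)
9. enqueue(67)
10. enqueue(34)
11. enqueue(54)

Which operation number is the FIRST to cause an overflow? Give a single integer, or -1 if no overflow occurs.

1. enqueue(70): size=1
2. enqueue(72): size=2
3. enqueue(7): size=3
4. enqueue(73): size=4
5. enqueue(46): size=5
6. enqueue(79): size=5=cap → OVERFLOW (fail)
7. enqueue(43): size=5=cap → OVERFLOW (fail)
8. enqueue(31): size=5=cap → OVERFLOW (fail)
9. enqueue(67): size=5=cap → OVERFLOW (fail)
10. enqueue(34): size=5=cap → OVERFLOW (fail)
11. enqueue(54): size=5=cap → OVERFLOW (fail)

Answer: 6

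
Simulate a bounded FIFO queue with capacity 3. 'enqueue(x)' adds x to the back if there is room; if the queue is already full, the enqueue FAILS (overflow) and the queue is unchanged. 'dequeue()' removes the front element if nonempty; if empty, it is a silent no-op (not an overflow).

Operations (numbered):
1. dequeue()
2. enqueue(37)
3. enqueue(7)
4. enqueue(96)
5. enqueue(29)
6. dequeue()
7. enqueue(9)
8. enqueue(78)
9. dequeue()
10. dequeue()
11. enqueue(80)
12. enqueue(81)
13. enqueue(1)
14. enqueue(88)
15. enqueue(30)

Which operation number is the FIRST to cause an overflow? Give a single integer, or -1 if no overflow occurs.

1. dequeue(): empty, no-op, size=0
2. enqueue(37): size=1
3. enqueue(7): size=2
4. enqueue(96): size=3
5. enqueue(29): size=3=cap → OVERFLOW (fail)
6. dequeue(): size=2
7. enqueue(9): size=3
8. enqueue(78): size=3=cap → OVERFLOW (fail)
9. dequeue(): size=2
10. dequeue(): size=1
11. enqueue(80): size=2
12. enqueue(81): size=3
13. enqueue(1): size=3=cap → OVERFLOW (fail)
14. enqueue(88): size=3=cap → OVERFLOW (fail)
15. enqueue(30): size=3=cap → OVERFLOW (fail)

Answer: 5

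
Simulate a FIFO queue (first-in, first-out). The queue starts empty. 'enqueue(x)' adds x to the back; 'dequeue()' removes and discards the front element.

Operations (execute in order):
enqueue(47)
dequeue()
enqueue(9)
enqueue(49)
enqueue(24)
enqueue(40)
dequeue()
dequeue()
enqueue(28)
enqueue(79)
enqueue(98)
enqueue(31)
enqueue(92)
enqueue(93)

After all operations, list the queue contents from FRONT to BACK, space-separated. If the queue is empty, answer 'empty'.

enqueue(47): [47]
dequeue(): []
enqueue(9): [9]
enqueue(49): [9, 49]
enqueue(24): [9, 49, 24]
enqueue(40): [9, 49, 24, 40]
dequeue(): [49, 24, 40]
dequeue(): [24, 40]
enqueue(28): [24, 40, 28]
enqueue(79): [24, 40, 28, 79]
enqueue(98): [24, 40, 28, 79, 98]
enqueue(31): [24, 40, 28, 79, 98, 31]
enqueue(92): [24, 40, 28, 79, 98, 31, 92]
enqueue(93): [24, 40, 28, 79, 98, 31, 92, 93]

Answer: 24 40 28 79 98 31 92 93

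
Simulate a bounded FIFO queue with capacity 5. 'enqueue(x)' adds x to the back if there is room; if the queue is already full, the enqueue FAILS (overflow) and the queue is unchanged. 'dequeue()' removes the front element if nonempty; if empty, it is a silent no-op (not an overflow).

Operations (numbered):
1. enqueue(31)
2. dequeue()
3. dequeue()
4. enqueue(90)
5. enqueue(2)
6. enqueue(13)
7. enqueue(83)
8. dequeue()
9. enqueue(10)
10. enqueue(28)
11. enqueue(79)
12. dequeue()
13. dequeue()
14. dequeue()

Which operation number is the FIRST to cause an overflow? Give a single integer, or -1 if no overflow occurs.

1. enqueue(31): size=1
2. dequeue(): size=0
3. dequeue(): empty, no-op, size=0
4. enqueue(90): size=1
5. enqueue(2): size=2
6. enqueue(13): size=3
7. enqueue(83): size=4
8. dequeue(): size=3
9. enqueue(10): size=4
10. enqueue(28): size=5
11. enqueue(79): size=5=cap → OVERFLOW (fail)
12. dequeue(): size=4
13. dequeue(): size=3
14. dequeue(): size=2

Answer: 11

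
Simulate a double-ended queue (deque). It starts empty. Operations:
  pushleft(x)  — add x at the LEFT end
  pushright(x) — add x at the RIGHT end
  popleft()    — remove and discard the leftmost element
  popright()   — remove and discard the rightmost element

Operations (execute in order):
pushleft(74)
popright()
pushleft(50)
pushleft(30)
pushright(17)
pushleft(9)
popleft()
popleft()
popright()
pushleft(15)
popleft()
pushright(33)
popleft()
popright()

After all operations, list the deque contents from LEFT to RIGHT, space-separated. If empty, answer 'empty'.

Answer: empty

Derivation:
pushleft(74): [74]
popright(): []
pushleft(50): [50]
pushleft(30): [30, 50]
pushright(17): [30, 50, 17]
pushleft(9): [9, 30, 50, 17]
popleft(): [30, 50, 17]
popleft(): [50, 17]
popright(): [50]
pushleft(15): [15, 50]
popleft(): [50]
pushright(33): [50, 33]
popleft(): [33]
popright(): []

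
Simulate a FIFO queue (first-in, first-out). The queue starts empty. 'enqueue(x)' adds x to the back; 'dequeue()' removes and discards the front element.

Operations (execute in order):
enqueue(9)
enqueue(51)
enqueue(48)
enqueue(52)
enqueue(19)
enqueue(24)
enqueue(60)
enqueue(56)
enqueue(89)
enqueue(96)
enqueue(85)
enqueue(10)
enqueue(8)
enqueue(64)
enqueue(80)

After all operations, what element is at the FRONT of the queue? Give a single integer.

Answer: 9

Derivation:
enqueue(9): queue = [9]
enqueue(51): queue = [9, 51]
enqueue(48): queue = [9, 51, 48]
enqueue(52): queue = [9, 51, 48, 52]
enqueue(19): queue = [9, 51, 48, 52, 19]
enqueue(24): queue = [9, 51, 48, 52, 19, 24]
enqueue(60): queue = [9, 51, 48, 52, 19, 24, 60]
enqueue(56): queue = [9, 51, 48, 52, 19, 24, 60, 56]
enqueue(89): queue = [9, 51, 48, 52, 19, 24, 60, 56, 89]
enqueue(96): queue = [9, 51, 48, 52, 19, 24, 60, 56, 89, 96]
enqueue(85): queue = [9, 51, 48, 52, 19, 24, 60, 56, 89, 96, 85]
enqueue(10): queue = [9, 51, 48, 52, 19, 24, 60, 56, 89, 96, 85, 10]
enqueue(8): queue = [9, 51, 48, 52, 19, 24, 60, 56, 89, 96, 85, 10, 8]
enqueue(64): queue = [9, 51, 48, 52, 19, 24, 60, 56, 89, 96, 85, 10, 8, 64]
enqueue(80): queue = [9, 51, 48, 52, 19, 24, 60, 56, 89, 96, 85, 10, 8, 64, 80]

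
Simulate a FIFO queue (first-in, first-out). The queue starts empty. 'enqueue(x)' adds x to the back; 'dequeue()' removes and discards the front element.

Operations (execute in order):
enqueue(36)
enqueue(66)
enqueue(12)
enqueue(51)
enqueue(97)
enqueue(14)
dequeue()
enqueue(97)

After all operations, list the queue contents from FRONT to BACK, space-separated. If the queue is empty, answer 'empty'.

enqueue(36): [36]
enqueue(66): [36, 66]
enqueue(12): [36, 66, 12]
enqueue(51): [36, 66, 12, 51]
enqueue(97): [36, 66, 12, 51, 97]
enqueue(14): [36, 66, 12, 51, 97, 14]
dequeue(): [66, 12, 51, 97, 14]
enqueue(97): [66, 12, 51, 97, 14, 97]

Answer: 66 12 51 97 14 97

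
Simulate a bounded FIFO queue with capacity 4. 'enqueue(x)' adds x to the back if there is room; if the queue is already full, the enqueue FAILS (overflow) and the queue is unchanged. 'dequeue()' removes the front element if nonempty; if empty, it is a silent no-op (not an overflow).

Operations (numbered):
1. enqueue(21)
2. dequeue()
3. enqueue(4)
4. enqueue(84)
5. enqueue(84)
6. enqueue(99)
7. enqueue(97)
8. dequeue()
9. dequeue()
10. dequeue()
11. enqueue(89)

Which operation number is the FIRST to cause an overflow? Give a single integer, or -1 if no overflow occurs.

1. enqueue(21): size=1
2. dequeue(): size=0
3. enqueue(4): size=1
4. enqueue(84): size=2
5. enqueue(84): size=3
6. enqueue(99): size=4
7. enqueue(97): size=4=cap → OVERFLOW (fail)
8. dequeue(): size=3
9. dequeue(): size=2
10. dequeue(): size=1
11. enqueue(89): size=2

Answer: 7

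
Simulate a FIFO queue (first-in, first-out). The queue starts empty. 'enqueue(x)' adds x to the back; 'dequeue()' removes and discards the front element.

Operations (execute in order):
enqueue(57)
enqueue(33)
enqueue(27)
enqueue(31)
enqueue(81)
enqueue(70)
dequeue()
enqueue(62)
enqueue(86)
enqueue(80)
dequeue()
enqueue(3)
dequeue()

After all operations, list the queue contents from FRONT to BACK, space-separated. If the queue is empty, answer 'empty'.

Answer: 31 81 70 62 86 80 3

Derivation:
enqueue(57): [57]
enqueue(33): [57, 33]
enqueue(27): [57, 33, 27]
enqueue(31): [57, 33, 27, 31]
enqueue(81): [57, 33, 27, 31, 81]
enqueue(70): [57, 33, 27, 31, 81, 70]
dequeue(): [33, 27, 31, 81, 70]
enqueue(62): [33, 27, 31, 81, 70, 62]
enqueue(86): [33, 27, 31, 81, 70, 62, 86]
enqueue(80): [33, 27, 31, 81, 70, 62, 86, 80]
dequeue(): [27, 31, 81, 70, 62, 86, 80]
enqueue(3): [27, 31, 81, 70, 62, 86, 80, 3]
dequeue(): [31, 81, 70, 62, 86, 80, 3]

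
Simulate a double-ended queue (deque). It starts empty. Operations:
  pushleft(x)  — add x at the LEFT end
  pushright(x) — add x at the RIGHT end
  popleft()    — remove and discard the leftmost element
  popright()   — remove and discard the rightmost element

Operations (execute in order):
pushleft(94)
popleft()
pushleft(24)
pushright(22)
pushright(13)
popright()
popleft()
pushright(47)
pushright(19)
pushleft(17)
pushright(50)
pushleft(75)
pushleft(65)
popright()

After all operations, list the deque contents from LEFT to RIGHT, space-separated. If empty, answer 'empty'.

pushleft(94): [94]
popleft(): []
pushleft(24): [24]
pushright(22): [24, 22]
pushright(13): [24, 22, 13]
popright(): [24, 22]
popleft(): [22]
pushright(47): [22, 47]
pushright(19): [22, 47, 19]
pushleft(17): [17, 22, 47, 19]
pushright(50): [17, 22, 47, 19, 50]
pushleft(75): [75, 17, 22, 47, 19, 50]
pushleft(65): [65, 75, 17, 22, 47, 19, 50]
popright(): [65, 75, 17, 22, 47, 19]

Answer: 65 75 17 22 47 19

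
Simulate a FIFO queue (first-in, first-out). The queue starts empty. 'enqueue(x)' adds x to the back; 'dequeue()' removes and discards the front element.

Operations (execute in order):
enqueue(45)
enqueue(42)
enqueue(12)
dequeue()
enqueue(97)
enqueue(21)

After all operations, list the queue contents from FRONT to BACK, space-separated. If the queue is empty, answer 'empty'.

Answer: 42 12 97 21

Derivation:
enqueue(45): [45]
enqueue(42): [45, 42]
enqueue(12): [45, 42, 12]
dequeue(): [42, 12]
enqueue(97): [42, 12, 97]
enqueue(21): [42, 12, 97, 21]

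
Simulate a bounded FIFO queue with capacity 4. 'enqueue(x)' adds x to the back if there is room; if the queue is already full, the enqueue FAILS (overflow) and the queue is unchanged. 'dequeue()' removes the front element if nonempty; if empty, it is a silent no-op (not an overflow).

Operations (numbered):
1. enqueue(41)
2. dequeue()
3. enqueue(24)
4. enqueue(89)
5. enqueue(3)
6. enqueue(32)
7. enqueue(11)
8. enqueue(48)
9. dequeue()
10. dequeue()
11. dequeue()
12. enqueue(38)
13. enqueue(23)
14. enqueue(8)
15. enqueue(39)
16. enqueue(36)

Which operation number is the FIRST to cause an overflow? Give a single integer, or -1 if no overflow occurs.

Answer: 7

Derivation:
1. enqueue(41): size=1
2. dequeue(): size=0
3. enqueue(24): size=1
4. enqueue(89): size=2
5. enqueue(3): size=3
6. enqueue(32): size=4
7. enqueue(11): size=4=cap → OVERFLOW (fail)
8. enqueue(48): size=4=cap → OVERFLOW (fail)
9. dequeue(): size=3
10. dequeue(): size=2
11. dequeue(): size=1
12. enqueue(38): size=2
13. enqueue(23): size=3
14. enqueue(8): size=4
15. enqueue(39): size=4=cap → OVERFLOW (fail)
16. enqueue(36): size=4=cap → OVERFLOW (fail)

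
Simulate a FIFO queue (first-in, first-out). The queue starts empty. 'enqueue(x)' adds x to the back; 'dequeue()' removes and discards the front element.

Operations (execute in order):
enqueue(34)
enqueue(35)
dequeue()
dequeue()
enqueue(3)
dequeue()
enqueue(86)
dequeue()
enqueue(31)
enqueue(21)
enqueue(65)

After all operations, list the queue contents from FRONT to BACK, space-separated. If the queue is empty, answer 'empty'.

Answer: 31 21 65

Derivation:
enqueue(34): [34]
enqueue(35): [34, 35]
dequeue(): [35]
dequeue(): []
enqueue(3): [3]
dequeue(): []
enqueue(86): [86]
dequeue(): []
enqueue(31): [31]
enqueue(21): [31, 21]
enqueue(65): [31, 21, 65]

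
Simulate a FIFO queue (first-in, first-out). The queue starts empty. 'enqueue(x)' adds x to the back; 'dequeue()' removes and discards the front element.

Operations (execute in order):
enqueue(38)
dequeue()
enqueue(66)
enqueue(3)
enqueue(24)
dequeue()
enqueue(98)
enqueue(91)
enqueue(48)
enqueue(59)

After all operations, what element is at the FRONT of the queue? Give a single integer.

Answer: 3

Derivation:
enqueue(38): queue = [38]
dequeue(): queue = []
enqueue(66): queue = [66]
enqueue(3): queue = [66, 3]
enqueue(24): queue = [66, 3, 24]
dequeue(): queue = [3, 24]
enqueue(98): queue = [3, 24, 98]
enqueue(91): queue = [3, 24, 98, 91]
enqueue(48): queue = [3, 24, 98, 91, 48]
enqueue(59): queue = [3, 24, 98, 91, 48, 59]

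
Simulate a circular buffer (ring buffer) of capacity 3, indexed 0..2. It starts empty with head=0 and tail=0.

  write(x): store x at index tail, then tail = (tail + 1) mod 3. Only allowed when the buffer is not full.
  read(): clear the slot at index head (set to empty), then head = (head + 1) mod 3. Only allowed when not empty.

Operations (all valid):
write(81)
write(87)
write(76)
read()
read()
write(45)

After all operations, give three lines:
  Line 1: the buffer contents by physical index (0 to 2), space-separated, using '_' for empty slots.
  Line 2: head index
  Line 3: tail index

Answer: 45 _ 76
2
1

Derivation:
write(81): buf=[81 _ _], head=0, tail=1, size=1
write(87): buf=[81 87 _], head=0, tail=2, size=2
write(76): buf=[81 87 76], head=0, tail=0, size=3
read(): buf=[_ 87 76], head=1, tail=0, size=2
read(): buf=[_ _ 76], head=2, tail=0, size=1
write(45): buf=[45 _ 76], head=2, tail=1, size=2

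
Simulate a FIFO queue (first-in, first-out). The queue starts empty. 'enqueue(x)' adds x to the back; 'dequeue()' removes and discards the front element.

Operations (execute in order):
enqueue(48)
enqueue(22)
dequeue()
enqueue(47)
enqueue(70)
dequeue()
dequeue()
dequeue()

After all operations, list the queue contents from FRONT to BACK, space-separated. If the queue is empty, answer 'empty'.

enqueue(48): [48]
enqueue(22): [48, 22]
dequeue(): [22]
enqueue(47): [22, 47]
enqueue(70): [22, 47, 70]
dequeue(): [47, 70]
dequeue(): [70]
dequeue(): []

Answer: empty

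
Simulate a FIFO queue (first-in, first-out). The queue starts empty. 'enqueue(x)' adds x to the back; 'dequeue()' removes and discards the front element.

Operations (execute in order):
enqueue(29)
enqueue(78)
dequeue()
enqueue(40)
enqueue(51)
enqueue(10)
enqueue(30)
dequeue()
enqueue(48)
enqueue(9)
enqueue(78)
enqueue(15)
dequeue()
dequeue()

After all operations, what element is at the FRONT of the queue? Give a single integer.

enqueue(29): queue = [29]
enqueue(78): queue = [29, 78]
dequeue(): queue = [78]
enqueue(40): queue = [78, 40]
enqueue(51): queue = [78, 40, 51]
enqueue(10): queue = [78, 40, 51, 10]
enqueue(30): queue = [78, 40, 51, 10, 30]
dequeue(): queue = [40, 51, 10, 30]
enqueue(48): queue = [40, 51, 10, 30, 48]
enqueue(9): queue = [40, 51, 10, 30, 48, 9]
enqueue(78): queue = [40, 51, 10, 30, 48, 9, 78]
enqueue(15): queue = [40, 51, 10, 30, 48, 9, 78, 15]
dequeue(): queue = [51, 10, 30, 48, 9, 78, 15]
dequeue(): queue = [10, 30, 48, 9, 78, 15]

Answer: 10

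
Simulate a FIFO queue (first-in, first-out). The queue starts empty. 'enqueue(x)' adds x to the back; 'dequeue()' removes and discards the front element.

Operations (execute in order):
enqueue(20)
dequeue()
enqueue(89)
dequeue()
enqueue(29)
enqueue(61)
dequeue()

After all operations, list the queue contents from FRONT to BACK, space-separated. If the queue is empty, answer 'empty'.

enqueue(20): [20]
dequeue(): []
enqueue(89): [89]
dequeue(): []
enqueue(29): [29]
enqueue(61): [29, 61]
dequeue(): [61]

Answer: 61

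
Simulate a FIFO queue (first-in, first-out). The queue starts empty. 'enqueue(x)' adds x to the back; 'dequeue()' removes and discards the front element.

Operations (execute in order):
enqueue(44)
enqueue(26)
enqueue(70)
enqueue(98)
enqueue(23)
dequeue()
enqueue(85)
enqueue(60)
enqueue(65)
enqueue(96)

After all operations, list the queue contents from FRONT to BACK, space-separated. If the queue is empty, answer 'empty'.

enqueue(44): [44]
enqueue(26): [44, 26]
enqueue(70): [44, 26, 70]
enqueue(98): [44, 26, 70, 98]
enqueue(23): [44, 26, 70, 98, 23]
dequeue(): [26, 70, 98, 23]
enqueue(85): [26, 70, 98, 23, 85]
enqueue(60): [26, 70, 98, 23, 85, 60]
enqueue(65): [26, 70, 98, 23, 85, 60, 65]
enqueue(96): [26, 70, 98, 23, 85, 60, 65, 96]

Answer: 26 70 98 23 85 60 65 96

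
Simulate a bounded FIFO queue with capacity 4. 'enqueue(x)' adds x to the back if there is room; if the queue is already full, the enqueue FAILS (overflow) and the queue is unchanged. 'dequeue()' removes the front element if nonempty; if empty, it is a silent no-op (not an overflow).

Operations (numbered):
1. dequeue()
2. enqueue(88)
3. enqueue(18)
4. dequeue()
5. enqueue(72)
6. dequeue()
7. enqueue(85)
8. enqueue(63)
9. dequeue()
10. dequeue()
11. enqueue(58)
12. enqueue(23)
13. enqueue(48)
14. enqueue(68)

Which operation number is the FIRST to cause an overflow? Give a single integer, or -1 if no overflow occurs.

1. dequeue(): empty, no-op, size=0
2. enqueue(88): size=1
3. enqueue(18): size=2
4. dequeue(): size=1
5. enqueue(72): size=2
6. dequeue(): size=1
7. enqueue(85): size=2
8. enqueue(63): size=3
9. dequeue(): size=2
10. dequeue(): size=1
11. enqueue(58): size=2
12. enqueue(23): size=3
13. enqueue(48): size=4
14. enqueue(68): size=4=cap → OVERFLOW (fail)

Answer: 14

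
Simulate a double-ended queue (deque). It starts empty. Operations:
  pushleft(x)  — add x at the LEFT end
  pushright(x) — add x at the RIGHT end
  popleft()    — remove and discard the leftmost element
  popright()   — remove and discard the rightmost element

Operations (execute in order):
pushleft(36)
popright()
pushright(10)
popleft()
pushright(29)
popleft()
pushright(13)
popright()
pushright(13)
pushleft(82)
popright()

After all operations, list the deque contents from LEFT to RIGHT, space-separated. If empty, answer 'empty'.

Answer: 82

Derivation:
pushleft(36): [36]
popright(): []
pushright(10): [10]
popleft(): []
pushright(29): [29]
popleft(): []
pushright(13): [13]
popright(): []
pushright(13): [13]
pushleft(82): [82, 13]
popright(): [82]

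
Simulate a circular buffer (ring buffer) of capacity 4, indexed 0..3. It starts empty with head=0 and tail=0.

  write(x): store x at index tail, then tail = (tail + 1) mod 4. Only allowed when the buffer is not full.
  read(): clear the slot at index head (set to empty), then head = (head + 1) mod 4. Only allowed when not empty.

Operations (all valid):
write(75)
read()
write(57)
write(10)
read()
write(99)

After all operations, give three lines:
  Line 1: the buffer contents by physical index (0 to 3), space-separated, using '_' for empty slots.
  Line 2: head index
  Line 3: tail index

Answer: _ _ 10 99
2
0

Derivation:
write(75): buf=[75 _ _ _], head=0, tail=1, size=1
read(): buf=[_ _ _ _], head=1, tail=1, size=0
write(57): buf=[_ 57 _ _], head=1, tail=2, size=1
write(10): buf=[_ 57 10 _], head=1, tail=3, size=2
read(): buf=[_ _ 10 _], head=2, tail=3, size=1
write(99): buf=[_ _ 10 99], head=2, tail=0, size=2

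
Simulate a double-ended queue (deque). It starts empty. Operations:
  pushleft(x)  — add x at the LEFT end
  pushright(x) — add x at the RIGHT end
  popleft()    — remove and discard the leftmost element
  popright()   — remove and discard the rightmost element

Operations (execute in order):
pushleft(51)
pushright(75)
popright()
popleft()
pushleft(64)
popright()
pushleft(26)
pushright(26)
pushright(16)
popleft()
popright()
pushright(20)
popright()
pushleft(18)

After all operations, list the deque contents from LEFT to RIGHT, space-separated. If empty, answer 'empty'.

pushleft(51): [51]
pushright(75): [51, 75]
popright(): [51]
popleft(): []
pushleft(64): [64]
popright(): []
pushleft(26): [26]
pushright(26): [26, 26]
pushright(16): [26, 26, 16]
popleft(): [26, 16]
popright(): [26]
pushright(20): [26, 20]
popright(): [26]
pushleft(18): [18, 26]

Answer: 18 26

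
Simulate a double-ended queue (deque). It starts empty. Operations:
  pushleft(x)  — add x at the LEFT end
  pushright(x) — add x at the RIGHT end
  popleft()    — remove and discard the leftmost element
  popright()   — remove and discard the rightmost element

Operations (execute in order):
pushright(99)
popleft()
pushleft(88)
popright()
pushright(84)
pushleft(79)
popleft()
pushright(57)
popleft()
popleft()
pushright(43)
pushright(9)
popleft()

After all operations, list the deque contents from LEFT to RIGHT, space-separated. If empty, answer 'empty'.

Answer: 9

Derivation:
pushright(99): [99]
popleft(): []
pushleft(88): [88]
popright(): []
pushright(84): [84]
pushleft(79): [79, 84]
popleft(): [84]
pushright(57): [84, 57]
popleft(): [57]
popleft(): []
pushright(43): [43]
pushright(9): [43, 9]
popleft(): [9]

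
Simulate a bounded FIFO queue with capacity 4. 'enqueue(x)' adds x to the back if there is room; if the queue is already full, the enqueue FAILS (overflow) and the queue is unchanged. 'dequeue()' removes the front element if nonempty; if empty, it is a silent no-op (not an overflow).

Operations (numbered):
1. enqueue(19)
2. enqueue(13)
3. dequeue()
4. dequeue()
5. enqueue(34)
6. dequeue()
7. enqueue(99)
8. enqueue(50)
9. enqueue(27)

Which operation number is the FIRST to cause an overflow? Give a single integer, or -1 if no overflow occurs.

Answer: -1

Derivation:
1. enqueue(19): size=1
2. enqueue(13): size=2
3. dequeue(): size=1
4. dequeue(): size=0
5. enqueue(34): size=1
6. dequeue(): size=0
7. enqueue(99): size=1
8. enqueue(50): size=2
9. enqueue(27): size=3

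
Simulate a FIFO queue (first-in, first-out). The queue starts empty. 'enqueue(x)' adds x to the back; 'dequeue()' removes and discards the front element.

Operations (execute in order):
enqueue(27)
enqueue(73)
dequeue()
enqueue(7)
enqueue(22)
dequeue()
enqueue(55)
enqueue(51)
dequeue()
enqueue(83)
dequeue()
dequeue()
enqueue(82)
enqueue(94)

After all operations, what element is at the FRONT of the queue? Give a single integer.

enqueue(27): queue = [27]
enqueue(73): queue = [27, 73]
dequeue(): queue = [73]
enqueue(7): queue = [73, 7]
enqueue(22): queue = [73, 7, 22]
dequeue(): queue = [7, 22]
enqueue(55): queue = [7, 22, 55]
enqueue(51): queue = [7, 22, 55, 51]
dequeue(): queue = [22, 55, 51]
enqueue(83): queue = [22, 55, 51, 83]
dequeue(): queue = [55, 51, 83]
dequeue(): queue = [51, 83]
enqueue(82): queue = [51, 83, 82]
enqueue(94): queue = [51, 83, 82, 94]

Answer: 51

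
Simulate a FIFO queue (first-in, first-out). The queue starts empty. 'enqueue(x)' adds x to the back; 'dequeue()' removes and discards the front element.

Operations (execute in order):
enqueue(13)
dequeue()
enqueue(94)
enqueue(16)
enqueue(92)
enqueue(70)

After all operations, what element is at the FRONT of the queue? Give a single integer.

enqueue(13): queue = [13]
dequeue(): queue = []
enqueue(94): queue = [94]
enqueue(16): queue = [94, 16]
enqueue(92): queue = [94, 16, 92]
enqueue(70): queue = [94, 16, 92, 70]

Answer: 94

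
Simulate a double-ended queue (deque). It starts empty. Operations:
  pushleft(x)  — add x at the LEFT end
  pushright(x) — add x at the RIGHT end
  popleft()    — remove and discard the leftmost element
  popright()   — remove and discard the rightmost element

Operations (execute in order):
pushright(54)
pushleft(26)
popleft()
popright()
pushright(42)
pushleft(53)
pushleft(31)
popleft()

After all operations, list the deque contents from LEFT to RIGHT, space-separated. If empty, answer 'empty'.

pushright(54): [54]
pushleft(26): [26, 54]
popleft(): [54]
popright(): []
pushright(42): [42]
pushleft(53): [53, 42]
pushleft(31): [31, 53, 42]
popleft(): [53, 42]

Answer: 53 42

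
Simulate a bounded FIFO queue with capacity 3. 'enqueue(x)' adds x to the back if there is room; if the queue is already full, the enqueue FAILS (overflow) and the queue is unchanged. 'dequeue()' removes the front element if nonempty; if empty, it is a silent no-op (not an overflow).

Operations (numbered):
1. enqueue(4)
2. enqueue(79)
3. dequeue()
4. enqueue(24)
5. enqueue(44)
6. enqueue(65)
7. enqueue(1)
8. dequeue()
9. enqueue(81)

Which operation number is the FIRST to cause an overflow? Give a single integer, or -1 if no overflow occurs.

1. enqueue(4): size=1
2. enqueue(79): size=2
3. dequeue(): size=1
4. enqueue(24): size=2
5. enqueue(44): size=3
6. enqueue(65): size=3=cap → OVERFLOW (fail)
7. enqueue(1): size=3=cap → OVERFLOW (fail)
8. dequeue(): size=2
9. enqueue(81): size=3

Answer: 6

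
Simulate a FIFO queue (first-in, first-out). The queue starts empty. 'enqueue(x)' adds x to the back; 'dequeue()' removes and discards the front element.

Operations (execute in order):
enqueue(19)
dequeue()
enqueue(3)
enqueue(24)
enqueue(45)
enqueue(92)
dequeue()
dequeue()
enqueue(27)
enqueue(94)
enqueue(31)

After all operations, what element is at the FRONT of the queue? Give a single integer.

enqueue(19): queue = [19]
dequeue(): queue = []
enqueue(3): queue = [3]
enqueue(24): queue = [3, 24]
enqueue(45): queue = [3, 24, 45]
enqueue(92): queue = [3, 24, 45, 92]
dequeue(): queue = [24, 45, 92]
dequeue(): queue = [45, 92]
enqueue(27): queue = [45, 92, 27]
enqueue(94): queue = [45, 92, 27, 94]
enqueue(31): queue = [45, 92, 27, 94, 31]

Answer: 45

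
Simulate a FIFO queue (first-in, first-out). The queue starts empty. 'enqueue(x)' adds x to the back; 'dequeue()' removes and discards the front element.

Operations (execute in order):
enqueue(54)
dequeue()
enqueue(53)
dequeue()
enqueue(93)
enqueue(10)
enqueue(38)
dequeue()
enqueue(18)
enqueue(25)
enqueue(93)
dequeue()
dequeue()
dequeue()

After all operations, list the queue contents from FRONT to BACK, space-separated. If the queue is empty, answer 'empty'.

enqueue(54): [54]
dequeue(): []
enqueue(53): [53]
dequeue(): []
enqueue(93): [93]
enqueue(10): [93, 10]
enqueue(38): [93, 10, 38]
dequeue(): [10, 38]
enqueue(18): [10, 38, 18]
enqueue(25): [10, 38, 18, 25]
enqueue(93): [10, 38, 18, 25, 93]
dequeue(): [38, 18, 25, 93]
dequeue(): [18, 25, 93]
dequeue(): [25, 93]

Answer: 25 93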